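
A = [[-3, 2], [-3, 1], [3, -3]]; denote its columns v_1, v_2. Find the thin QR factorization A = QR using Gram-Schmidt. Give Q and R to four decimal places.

v_1 = (-3, -3, 3); ‖v_1‖ = 5.1962, so e_1 = (-0.5774, -0.5774, 0.5774).
e_1·v_2 = (-0.5774)·2 + (-0.5774)·1 + 0.5774·(-3) = -3.4641.
u_2 = v_2 + 3.4641·e_1 = (0.0000, -1.0000, -1.0000).
‖u_2‖ = 1.4142, so e_2 = (0.0000, -0.7071, -0.7071).

Q = [[-0.5774, 0.0000], [-0.5774, -0.7071], [0.5774, -0.7071]], R = [[5.1962, -3.4641], [0.0000, 1.4142]]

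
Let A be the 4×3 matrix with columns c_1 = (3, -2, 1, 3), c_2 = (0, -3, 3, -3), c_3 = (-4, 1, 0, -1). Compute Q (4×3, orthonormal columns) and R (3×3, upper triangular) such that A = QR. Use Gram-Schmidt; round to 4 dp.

Q = [[0.6255, 0.0000, -0.7647], [-0.4170, -0.5774, -0.2052], [0.2085, 0.5774, 0.3171], [0.6255, -0.5774, 0.5222]], R = [[4.7958, 0.0000, -3.5447], [0.0000, 5.1962, 0.0000], [0.0000, 0.0000, 2.3313]]

c_1 = (3, -2, 1, 3); ‖c_1‖ = 4.7958, so e_1 = (0.6255, -0.4170, 0.2085, 0.6255).
e_1·c_2 = 0.6255·0 + (-0.4170)·(-3) + 0.2085·3 + 0.6255·(-3) = 0.0000.
u_2 = c_2 + 0.0000·e_1 = (0.0000, -3.0000, 3.0000, -3.0000).
‖u_2‖ = 5.1962, so e_2 = (0.0000, -0.5774, 0.5774, -0.5774).
e_1·c_3 = 0.6255·(-4) + (-0.4170)·1 + 0.2085·0 + 0.6255·(-1) = -3.5447; e_2·c_3 = 0.0000·(-4) + (-0.5774)·1 + 0.5774·0 + (-0.5774)·(-1) = 0.0000.
u_3 = c_3 + 3.5447·e_1 + 0.0000·e_2 = (-1.7826, -0.4783, 0.7391, 1.2174).
‖u_3‖ = 2.3313, so e_3 = (-0.7647, -0.2052, 0.3171, 0.5222).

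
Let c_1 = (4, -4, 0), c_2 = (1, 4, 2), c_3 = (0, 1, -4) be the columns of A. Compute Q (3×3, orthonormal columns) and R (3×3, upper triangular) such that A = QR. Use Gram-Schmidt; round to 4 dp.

e_1 = c_1/‖c_1‖ = (4, -4, 0)/5.6569 = (0.7071, -0.7071, 0.0000).
r_{12} = e_1·c_2 = -2.1213.
u_2 = c_2 + 2.1213·e_1 = (2.5000, 2.5000, 2.0000).
‖u_2‖ = 4.0620, so e_2 = (0.6155, 0.6155, 0.4924).
r_{13} = e_1·c_3 = -0.7071; r_{23} = e_2·c_3 = -1.3540.
u_3 = c_3 + 0.7071·e_1 + 1.3540·e_2 = (1.3333, 1.3333, -3.3333).
‖u_3‖ = 3.8297, so e_3 = (0.3482, 0.3482, -0.8704).

Q = [[0.7071, 0.6155, 0.3482], [-0.7071, 0.6155, 0.3482], [0.0000, 0.4924, -0.8704]], R = [[5.6569, -2.1213, -0.7071], [0.0000, 4.0620, -1.3540], [0.0000, 0.0000, 3.8297]]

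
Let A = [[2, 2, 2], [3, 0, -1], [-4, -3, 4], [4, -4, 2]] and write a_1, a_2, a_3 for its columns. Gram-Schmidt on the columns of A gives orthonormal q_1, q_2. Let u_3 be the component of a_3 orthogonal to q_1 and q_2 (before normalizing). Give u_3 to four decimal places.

u_3 = (3.4146, -0.5333, 1.7226, 0.4153)

a_1 = (2, 3, -4, 4); ‖a_1‖ = 6.7082, so q_1 = (0.2981, 0.4472, -0.5963, 0.5963).
q_1·a_2 = 0.2981·2 + 0.4472·0 + (-0.5963)·(-3) + 0.5963·(-4) = 0.0000.
u_2 = a_2 + 0.0000·q_1 = (2.0000, 0.0000, -3.0000, -4.0000).
‖u_2‖ = 5.3852, so q_2 = (0.3714, 0.0000, -0.5571, -0.7428).
q_1·a_3 = 0.2981·2 + 0.4472·(-1) + (-0.5963)·4 + 0.5963·2 = -1.0435; q_2·a_3 = 0.3714·2 + 0.0000·(-1) + (-0.5571)·4 + (-0.7428)·2 = -2.9711.
u_3 = a_3 + 1.0435·q_1 + 2.9711·q_2 = (3.4146, -0.5333, 1.7226, 0.4153).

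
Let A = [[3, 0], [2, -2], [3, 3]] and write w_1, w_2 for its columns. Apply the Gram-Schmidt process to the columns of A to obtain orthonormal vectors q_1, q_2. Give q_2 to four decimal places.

w_1 = (3, 2, 3); ‖w_1‖ = 4.6904, so q_1 = (0.6396, 0.4264, 0.6396).
q_1·w_2 = 0.6396·0 + 0.4264·(-2) + 0.6396·3 = 1.0660.
u_2 = w_2 − 1.0660·q_1 = (-0.6818, -2.4545, 2.3182).
‖u_2‖ = 3.4444, so q_2 = (-0.1980, -0.7126, 0.6730).

q_2 = (-0.1980, -0.7126, 0.6730)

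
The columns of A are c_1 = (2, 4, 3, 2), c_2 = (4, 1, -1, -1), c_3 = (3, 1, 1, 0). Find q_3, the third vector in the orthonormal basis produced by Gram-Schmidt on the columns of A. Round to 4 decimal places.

q_3 = (0.3250, -0.6551, 0.6811, -0.0363)

q_1 = c_1/‖c_1‖ = (2, 4, 3, 2)/5.7446 = (0.3482, 0.6963, 0.5222, 0.3482).
r_{12} = q_1·c_2 = 1.2185.
u_2 = c_2 − 1.2185·q_1 = (3.5758, 0.1515, -1.6364, -1.4242).
‖u_2‖ = 4.1851, so q_2 = (0.8544, 0.0362, -0.3910, -0.3403).
r_{13} = q_1·c_3 = 2.2630; r_{23} = q_2·c_3 = 2.2084.
u_3 = c_3 − 2.2630·q_1 − 2.2084·q_2 = (0.3253, -0.6557, 0.6817, -0.0363).
‖u_3‖ = 1.0009, so q_3 = (0.3250, -0.6551, 0.6811, -0.0363).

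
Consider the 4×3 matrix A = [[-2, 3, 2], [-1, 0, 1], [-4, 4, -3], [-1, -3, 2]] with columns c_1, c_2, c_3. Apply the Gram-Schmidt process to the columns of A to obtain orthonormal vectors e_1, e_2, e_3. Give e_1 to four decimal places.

c_1 = (-2, -1, -4, -1); ‖c_1‖ = 4.6904, so e_1 = (-0.4264, -0.2132, -0.8528, -0.2132).

e_1 = (-0.4264, -0.2132, -0.8528, -0.2132)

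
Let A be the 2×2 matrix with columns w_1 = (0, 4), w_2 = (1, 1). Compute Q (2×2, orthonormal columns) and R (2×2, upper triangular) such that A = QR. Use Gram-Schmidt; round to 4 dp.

w_1 = (0, 4); ‖w_1‖ = 4.0000, so q_1 = (0.0000, 1.0000).
q_1·w_2 = 0.0000·1 + 1.0000·1 = 1.0000.
u_2 = w_2 − 1.0000·q_1 = (1.0000, 0.0000).
‖u_2‖ = 1.0000, so q_2 = (1.0000, 0.0000).

Q = [[0.0000, 1.0000], [1.0000, 0.0000]], R = [[4.0000, 1.0000], [0.0000, 1.0000]]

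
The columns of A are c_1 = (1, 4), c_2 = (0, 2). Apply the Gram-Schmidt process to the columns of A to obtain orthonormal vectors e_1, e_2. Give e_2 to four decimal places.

c_1 = (1, 4); ‖c_1‖ = 4.1231, so e_1 = (0.2425, 0.9701).
e_1·c_2 = 0.2425·0 + 0.9701·2 = 1.9403.
u_2 = c_2 − 1.9403·e_1 = (-0.4706, 0.1176).
‖u_2‖ = 0.4851, so e_2 = (-0.9701, 0.2425).

e_2 = (-0.9701, 0.2425)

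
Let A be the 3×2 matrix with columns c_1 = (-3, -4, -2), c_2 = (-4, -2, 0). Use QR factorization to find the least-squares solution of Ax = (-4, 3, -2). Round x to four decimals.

q_1 = c_1/‖c_1‖ = (-3, -4, -2)/5.3852 = (-0.5571, -0.7428, -0.3714).
r_{12} = q_1·c_2 = 3.7139.
u_2 = c_2 − 3.7139·q_1 = (-1.9310, 0.7586, 1.3793).
‖u_2‖ = 2.4914, so q_2 = (-0.7751, 0.3045, 0.5536).
Qᵀb = (0.7428, 2.9066).
Back-substitute: x_2 = 2.9066/2.4914 = 1.1667.
x_1 = (0.7428 − 3.7139·1.1667)/5.3852 = -0.6667.

x = (-0.6667, 1.1667)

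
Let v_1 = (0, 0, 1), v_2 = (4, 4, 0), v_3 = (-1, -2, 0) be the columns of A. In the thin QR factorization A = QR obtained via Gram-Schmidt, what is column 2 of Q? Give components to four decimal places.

q_2 = (0.7071, 0.7071, 0.0000)

q_1 = v_1/‖v_1‖ = (0, 0, 1)/1.0000 = (0.0000, 0.0000, 1.0000).
r_{12} = q_1·v_2 = 0.0000.
u_2 = v_2 + 0.0000·q_1 = (4.0000, 4.0000, 0.0000).
‖u_2‖ = 5.6569, so q_2 = (0.7071, 0.7071, 0.0000).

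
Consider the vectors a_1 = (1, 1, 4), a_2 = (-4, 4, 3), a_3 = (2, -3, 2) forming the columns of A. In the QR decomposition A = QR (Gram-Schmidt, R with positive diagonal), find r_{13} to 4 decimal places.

e_1 = a_1/‖a_1‖ = (1, 1, 4)/4.2426 = (0.2357, 0.2357, 0.9428).
r_{13} = e_1·a_3 = 1.6499.

r_{13} = 1.6499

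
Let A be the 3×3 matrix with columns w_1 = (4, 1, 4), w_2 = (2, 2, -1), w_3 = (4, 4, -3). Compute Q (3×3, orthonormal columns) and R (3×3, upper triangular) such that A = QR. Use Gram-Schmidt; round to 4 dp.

w_1 = (4, 1, 4); ‖w_1‖ = 5.7446, so e_1 = (0.6963, 0.1741, 0.6963).
e_1·w_2 = 0.6963·2 + 0.1741·2 + 0.6963·(-1) = 1.0445.
u_2 = w_2 − 1.0445·e_1 = (1.2727, 1.8182, -1.7273).
‖u_2‖ = 2.8123, so e_2 = (0.4526, 0.6465, -0.6142).
e_1·w_3 = 0.6963·4 + 0.1741·4 + 0.6963·(-3) = 1.3926; e_2·w_3 = 0.4526·4 + 0.6465·4 + (-0.6142)·(-3) = 6.2388.
u_3 = w_3 − 1.3926·e_1 − 6.2388·e_2 = (0.2069, -0.2759, -0.1379).
‖u_3‖ = 0.3714, so e_3 = (0.5571, -0.7428, -0.3714).

Q = [[0.6963, 0.4526, 0.5571], [0.1741, 0.6465, -0.7428], [0.6963, -0.6142, -0.3714]], R = [[5.7446, 1.0445, 1.3926], [0.0000, 2.8123, 6.2388], [0.0000, 0.0000, 0.3714]]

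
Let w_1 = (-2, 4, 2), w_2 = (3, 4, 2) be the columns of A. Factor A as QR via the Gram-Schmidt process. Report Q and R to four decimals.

Q = [[-0.4082, 0.9129], [0.8165, 0.3651], [0.4082, 0.1826]], R = [[4.8990, 2.8577], [0.0000, 4.5644]]

e_1 = w_1/‖w_1‖ = (-2, 4, 2)/4.8990 = (-0.4082, 0.8165, 0.4082).
r_{12} = e_1·w_2 = 2.8577.
u_2 = w_2 − 2.8577·e_1 = (4.1667, 1.6667, 0.8333).
‖u_2‖ = 4.5644, so e_2 = (0.9129, 0.3651, 0.1826).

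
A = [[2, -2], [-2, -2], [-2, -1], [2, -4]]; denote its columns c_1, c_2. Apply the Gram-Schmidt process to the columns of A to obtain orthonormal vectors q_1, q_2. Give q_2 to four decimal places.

q_2 = (-0.2621, -0.5766, -0.3669, -0.6814)

c_1 = (2, -2, -2, 2); ‖c_1‖ = 4.0000, so q_1 = (0.5000, -0.5000, -0.5000, 0.5000).
q_1·c_2 = 0.5000·(-2) + (-0.5000)·(-2) + (-0.5000)·(-1) + 0.5000·(-4) = -1.5000.
u_2 = c_2 + 1.5000·q_1 = (-1.2500, -2.7500, -1.7500, -3.2500).
‖u_2‖ = 4.7697, so q_2 = (-0.2621, -0.5766, -0.3669, -0.6814).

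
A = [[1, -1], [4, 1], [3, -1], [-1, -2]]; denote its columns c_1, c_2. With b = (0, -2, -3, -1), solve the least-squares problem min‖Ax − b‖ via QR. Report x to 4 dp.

e_1 = c_1/‖c_1‖ = (1, 4, 3, -1)/5.1962 = (0.1925, 0.7698, 0.5774, -0.1925).
r_{12} = e_1·c_2 = 0.3849.
u_2 = c_2 − 0.3849·e_1 = (-1.0741, 0.7037, -1.2222, -1.9259).
‖u_2‖ = 2.6176, so e_2 = (-0.4103, 0.2688, -0.4669, -0.7358).
Qᵀb = (-3.0792, 1.5989).
Back-substitute: x_2 = 1.5989/2.6176 = 0.6108.
x_1 = (-3.0792 − 0.3849·0.6108)/5.1962 = -0.6378.

x = (-0.6378, 0.6108)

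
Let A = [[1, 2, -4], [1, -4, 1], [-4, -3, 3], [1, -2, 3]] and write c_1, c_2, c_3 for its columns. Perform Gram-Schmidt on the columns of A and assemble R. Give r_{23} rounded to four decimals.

q_1 = c_1/‖c_1‖ = (1, 1, -4, 1)/4.3589 = (0.2294, 0.2294, -0.9177, 0.2294).
r_{12} = q_1·c_2 = 1.8353.
u_2 = c_2 − 1.8353·q_1 = (1.5789, -4.4211, -1.3158, -2.4211).
‖u_2‖ = 5.4435, so q_2 = (0.2901, -0.8122, -0.2417, -0.4448).
r_{23} = q_2·c_3 = -4.0319.

r_{23} = -4.0319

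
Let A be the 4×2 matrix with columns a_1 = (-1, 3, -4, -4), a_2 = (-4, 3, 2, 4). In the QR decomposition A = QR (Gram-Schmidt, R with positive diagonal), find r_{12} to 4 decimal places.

r_{12} = -1.6973

a_1 = (-1, 3, -4, -4); ‖a_1‖ = 6.4807, so e_1 = (-0.1543, 0.4629, -0.6172, -0.6172).
r_{12} = e_1·a_2 = -1.6973.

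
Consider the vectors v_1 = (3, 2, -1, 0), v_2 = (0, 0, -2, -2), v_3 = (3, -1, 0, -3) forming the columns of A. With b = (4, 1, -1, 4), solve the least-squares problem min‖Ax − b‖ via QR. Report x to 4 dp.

q_1 = v_1/‖v_1‖ = (3, 2, -1, 0)/3.7417 = (0.8018, 0.5345, -0.2673, 0.0000).
r_{12} = q_1·v_2 = 0.5345.
u_2 = v_2 − 0.5345·q_1 = (-0.4286, -0.2857, -1.8571, -2.0000).
‖u_2‖ = 2.7775, so q_2 = (-0.1543, -0.1029, -0.6686, -0.7201).
r_{13} = q_1·v_3 = 1.8708; r_{23} = q_2·v_3 = 1.8002.
u_3 = v_3 − 1.8708·q_1 − 1.8002·q_2 = (1.7778, -1.8148, 1.7037, -1.7037).
‖u_3‖ = 3.5013, so q_3 = (0.5077, -0.5183, 0.4866, -0.4866).
Qᵀb = (4.0089, -2.9318, -0.9203).
Back-substitute: x_3 = -0.9203/3.5013 = -0.2628.
x_2 = (-2.9318 − 1.8002·(-0.2628))/2.7775 = -0.8852.
x_1 = (4.0089 − 0.5345·(-0.8852) − 1.8708·(-0.2628))/3.7417 = 1.3293.

x = (1.3293, -0.8852, -0.2628)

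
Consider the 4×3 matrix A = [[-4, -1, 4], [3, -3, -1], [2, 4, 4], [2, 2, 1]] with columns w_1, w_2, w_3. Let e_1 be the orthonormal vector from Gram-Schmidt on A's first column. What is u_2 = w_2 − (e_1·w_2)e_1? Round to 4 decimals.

w_1 = (-4, 3, 2, 2); ‖w_1‖ = 5.7446, so e_1 = (-0.6963, 0.5222, 0.3482, 0.3482).
e_1·w_2 = (-0.6963)·(-1) + 0.5222·(-3) + 0.3482·4 + 0.3482·2 = 1.2185.
u_2 = w_2 − 1.2185·e_1 = (-0.1515, -3.6364, 3.5758, 1.5758).

u_2 = (-0.1515, -3.6364, 3.5758, 1.5758)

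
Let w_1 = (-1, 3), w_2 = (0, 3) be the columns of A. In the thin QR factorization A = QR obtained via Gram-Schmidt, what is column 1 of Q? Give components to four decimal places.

w_1 = (-1, 3); ‖w_1‖ = 3.1623, so q_1 = (-0.3162, 0.9487).

q_1 = (-0.3162, 0.9487)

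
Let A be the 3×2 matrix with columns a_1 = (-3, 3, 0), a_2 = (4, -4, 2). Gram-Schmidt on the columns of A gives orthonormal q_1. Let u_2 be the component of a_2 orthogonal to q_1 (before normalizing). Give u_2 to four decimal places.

q_1 = a_1/‖a_1‖ = (-3, 3, 0)/4.2426 = (-0.7071, 0.7071, 0.0000).
r_{12} = q_1·a_2 = -5.6569.
u_2 = a_2 + 5.6569·q_1 = (0.0000, 0.0000, 2.0000).

u_2 = (0.0000, 0.0000, 2.0000)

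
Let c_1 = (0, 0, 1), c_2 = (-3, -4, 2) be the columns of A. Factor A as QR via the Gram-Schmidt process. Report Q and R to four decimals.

Q = [[0.0000, -0.6000], [0.0000, -0.8000], [1.0000, 0.0000]], R = [[1.0000, 2.0000], [0.0000, 5.0000]]

e_1 = c_1/‖c_1‖ = (0, 0, 1)/1.0000 = (0.0000, 0.0000, 1.0000).
r_{12} = e_1·c_2 = 2.0000.
u_2 = c_2 − 2.0000·e_1 = (-3.0000, -4.0000, 0.0000).
‖u_2‖ = 5.0000, so e_2 = (-0.6000, -0.8000, 0.0000).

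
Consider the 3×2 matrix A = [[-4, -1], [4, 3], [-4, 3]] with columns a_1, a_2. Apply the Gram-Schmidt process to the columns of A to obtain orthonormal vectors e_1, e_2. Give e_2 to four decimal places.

e_1 = a_1/‖a_1‖ = (-4, 4, -4)/6.9282 = (-0.5774, 0.5774, -0.5774).
r_{12} = e_1·a_2 = 0.5774.
u_2 = a_2 − 0.5774·e_1 = (-0.6667, 2.6667, 3.3333).
‖u_2‖ = 4.3205, so e_2 = (-0.1543, 0.6172, 0.7715).

e_2 = (-0.1543, 0.6172, 0.7715)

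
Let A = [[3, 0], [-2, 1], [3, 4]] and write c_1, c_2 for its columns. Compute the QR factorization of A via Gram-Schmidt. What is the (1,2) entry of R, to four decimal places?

q_1 = c_1/‖c_1‖ = (3, -2, 3)/4.6904 = (0.6396, -0.4264, 0.6396).
r_{12} = q_1·c_2 = 2.1320.

r_{12} = 2.1320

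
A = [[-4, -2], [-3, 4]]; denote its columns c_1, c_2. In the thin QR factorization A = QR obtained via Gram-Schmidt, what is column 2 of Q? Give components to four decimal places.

q_2 = (-0.6000, 0.8000)

c_1 = (-4, -3); ‖c_1‖ = 5.0000, so q_1 = (-0.8000, -0.6000).
q_1·c_2 = (-0.8000)·(-2) + (-0.6000)·4 = -0.8000.
u_2 = c_2 + 0.8000·q_1 = (-2.6400, 3.5200).
‖u_2‖ = 4.4000, so q_2 = (-0.6000, 0.8000).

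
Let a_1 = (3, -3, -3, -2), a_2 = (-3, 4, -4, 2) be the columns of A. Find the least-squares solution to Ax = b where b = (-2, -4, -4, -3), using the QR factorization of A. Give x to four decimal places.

x = (0.8809, 0.2545)

a_1 = (3, -3, -3, -2); ‖a_1‖ = 5.5678, so q_1 = (0.5388, -0.5388, -0.5388, -0.3592).
q_1·a_2 = 0.5388·(-3) + (-0.5388)·4 + (-0.5388)·(-4) + (-0.3592)·2 = -2.3349.
u_2 = a_2 + 2.3349·q_1 = (-1.7419, 2.7419, -5.2581, 1.1613).
‖u_2‖ = 6.2888, so q_2 = (-0.2770, 0.4360, -0.8361, 0.1847).
Qᵀb = (4.3105, 1.6004).
Back-substitute: x_2 = 1.6004/6.2888 = 0.2545.
x_1 = (4.3105 + 2.3349·0.2545)/5.5678 = 0.8809.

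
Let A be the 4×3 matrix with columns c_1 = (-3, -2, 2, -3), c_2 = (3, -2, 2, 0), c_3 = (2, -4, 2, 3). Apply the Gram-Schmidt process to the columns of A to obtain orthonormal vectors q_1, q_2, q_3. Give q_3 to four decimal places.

c_1 = (-3, -2, 2, -3); ‖c_1‖ = 5.0990, so q_1 = (-0.5883, -0.3922, 0.3922, -0.5883).
q_1·c_2 = (-0.5883)·3 + (-0.3922)·(-2) + 0.3922·2 + (-0.5883)·0 = -0.1961.
u_2 = c_2 + 0.1961·q_1 = (2.8846, -2.0769, 2.0769, -0.1154).
‖u_2‖ = 4.1184, so q_2 = (0.7004, -0.5043, 0.5043, -0.0280).
q_1·c_3 = (-0.5883)·2 + (-0.3922)·(-4) + 0.3922·2 + (-0.5883)·3 = -0.5883; q_2·c_3 = 0.7004·2 + (-0.5043)·(-4) + 0.5043·2 + (-0.0280)·3 = 4.3426.
u_3 = c_3 + 0.5883·q_1 − 4.3426·q_2 = (-1.3878, -2.0408, 0.0408, 2.7755).
‖u_3‖ = 3.7143, so q_3 = (-0.3736, -0.5495, 0.0110, 0.7473).

q_3 = (-0.3736, -0.5495, 0.0110, 0.7473)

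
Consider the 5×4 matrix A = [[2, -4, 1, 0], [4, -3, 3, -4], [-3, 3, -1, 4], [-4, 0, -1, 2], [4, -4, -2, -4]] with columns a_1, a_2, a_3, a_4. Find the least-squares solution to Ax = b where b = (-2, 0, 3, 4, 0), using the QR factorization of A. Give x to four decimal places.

a_1 = (2, 4, -3, -4, 4); ‖a_1‖ = 7.8102, so e_1 = (0.2561, 0.5121, -0.3841, -0.5121, 0.5121).
e_1·a_2 = 0.2561·(-4) + 0.5121·(-3) + (-0.3841)·3 + (-0.5121)·0 + 0.5121·(-4) = -5.7617.
u_2 = a_2 + 5.7617·e_1 = (-2.5246, -0.0492, 0.7869, -2.9508, -1.0492).
‖u_2‖ = 4.0992, so e_2 = (-0.6159, -0.0120, 0.1920, -0.7199, -0.2559).
e_1·a_3 = 0.2561·1 + 0.5121·3 + (-0.3841)·(-1) + (-0.5121)·(-1) + 0.5121·(-2) = 1.6645; e_2·a_3 = (-0.6159)·1 + (-0.0120)·3 + 0.1920·(-1) + (-0.7199)·(-1) + (-0.2559)·(-2) = 0.3879.
u_3 = a_3 − 1.6645·e_1 − 0.3879·e_2 = (0.8127, 2.1522, -0.4351, 0.1317, -2.7532).
‖u_3‖ = 3.6165, so e_3 = (0.2247, 0.5951, -0.1203, 0.0364, -0.7613).
e_1·a_4 = 0.2561·0 + 0.5121·(-4) + (-0.3841)·4 + (-0.5121)·2 + 0.5121·(-4) = -6.6579; e_2·a_4 = (-0.6159)·0 + (-0.0120)·(-4) + 0.1920·4 + (-0.7199)·2 + (-0.2559)·(-4) = 0.3999; e_3·a_4 = 0.2247·0 + 0.5951·(-4) + (-0.1203)·4 + 0.0364·2 + (-0.7613)·(-4) = 0.2563.
u_4 = a_4 + 6.6579·e_1 − 0.3999·e_2 − 0.2563·e_3 = (1.8936, -0.7379, 1.3967, -1.1313, -0.2927).
‖u_4‖ = 2.7288, so e_4 = (0.6939, -0.2704, 0.5118, -0.4146, -0.1073).
Qᵀb = (-3.7131, -1.0718, -0.6647, -1.5107).
Back-substitute: x_4 = -1.5107/2.7288 = -0.5536.
x_3 = (-0.6647 − 0.2563·(-0.5536))/3.6165 = -0.1446.
x_2 = (-1.0718 − 0.3879·(-0.1446) − 0.3999·(-0.5536))/4.0992 = -0.1938.
x_1 = (-3.7131 + 5.7617·(-0.1938) − 1.6645·(-0.1446) + 6.6579·(-0.5536))/7.8102 = -1.0595.

x = (-1.0595, -0.1938, -0.1446, -0.5536)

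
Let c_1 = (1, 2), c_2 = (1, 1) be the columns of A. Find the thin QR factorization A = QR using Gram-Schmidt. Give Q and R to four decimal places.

c_1 = (1, 2); ‖c_1‖ = 2.2361, so q_1 = (0.4472, 0.8944).
q_1·c_2 = 0.4472·1 + 0.8944·1 = 1.3416.
u_2 = c_2 − 1.3416·q_1 = (0.4000, -0.2000).
‖u_2‖ = 0.4472, so q_2 = (0.8944, -0.4472).

Q = [[0.4472, 0.8944], [0.8944, -0.4472]], R = [[2.2361, 1.3416], [0.0000, 0.4472]]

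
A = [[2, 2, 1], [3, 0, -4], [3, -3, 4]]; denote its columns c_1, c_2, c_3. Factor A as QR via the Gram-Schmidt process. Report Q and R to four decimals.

Q = [[0.4264, 0.7126, 0.5571], [0.6396, 0.1980, -0.7428], [0.6396, -0.6730, 0.3714]], R = [[4.6904, -1.0660, 0.4264], [0.0000, 3.4444, -2.7713], [0.0000, 0.0000, 5.0138]]

e_1 = c_1/‖c_1‖ = (2, 3, 3)/4.6904 = (0.4264, 0.6396, 0.6396).
r_{12} = e_1·c_2 = -1.0660.
u_2 = c_2 + 1.0660·e_1 = (2.4545, 0.6818, -2.3182).
‖u_2‖ = 3.4444, so e_2 = (0.7126, 0.1980, -0.6730).
r_{13} = e_1·c_3 = 0.4264; r_{23} = e_2·c_3 = -2.7713.
u_3 = c_3 − 0.4264·e_1 + 2.7713·e_2 = (2.7931, -3.7241, 1.8621).
‖u_3‖ = 5.0138, so e_3 = (0.5571, -0.7428, 0.3714).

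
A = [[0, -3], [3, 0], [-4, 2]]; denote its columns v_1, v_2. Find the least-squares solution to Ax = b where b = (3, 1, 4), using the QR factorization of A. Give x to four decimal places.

x = (-0.6782, -0.4943)

e_1 = v_1/‖v_1‖ = (0, 3, -4)/5.0000 = (0.0000, 0.6000, -0.8000).
r_{12} = e_1·v_2 = -1.6000.
u_2 = v_2 + 1.6000·e_1 = (-3.0000, 0.9600, 0.7200).
‖u_2‖ = 3.2311, so e_2 = (-0.9285, 0.2971, 0.2228).
Qᵀb = (-2.6000, -1.5970).
Back-substitute: x_2 = -1.5970/3.2311 = -0.4943.
x_1 = (-2.6000 + 1.6000·(-0.4943))/5.0000 = -0.6782.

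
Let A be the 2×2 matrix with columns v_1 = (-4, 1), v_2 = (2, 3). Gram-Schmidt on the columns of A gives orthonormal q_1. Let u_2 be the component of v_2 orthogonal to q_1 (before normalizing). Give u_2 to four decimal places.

q_1 = v_1/‖v_1‖ = (-4, 1)/4.1231 = (-0.9701, 0.2425).
r_{12} = q_1·v_2 = -1.2127.
u_2 = v_2 + 1.2127·q_1 = (0.8235, 3.2941).

u_2 = (0.8235, 3.2941)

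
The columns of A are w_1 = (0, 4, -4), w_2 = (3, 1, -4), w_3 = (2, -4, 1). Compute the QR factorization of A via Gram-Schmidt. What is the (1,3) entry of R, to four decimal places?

r_{13} = -3.5355

q_1 = w_1/‖w_1‖ = (0, 4, -4)/5.6569 = (0.0000, 0.7071, -0.7071).
r_{13} = q_1·w_3 = -3.5355.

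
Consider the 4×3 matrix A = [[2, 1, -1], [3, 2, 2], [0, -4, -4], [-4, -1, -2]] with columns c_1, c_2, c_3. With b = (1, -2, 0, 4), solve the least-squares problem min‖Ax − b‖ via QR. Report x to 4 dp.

x = (-0.6915, 1.2036, -1.1991)

e_1 = c_1/‖c_1‖ = (2, 3, 0, -4)/5.3852 = (0.3714, 0.5571, 0.0000, -0.7428).
r_{12} = e_1·c_2 = 2.2283.
u_2 = c_2 − 2.2283·e_1 = (0.1724, 0.7586, -4.0000, 0.6552).
‖u_2‖ = 4.1273, so e_2 = (0.0418, 0.1838, -0.9692, 0.1587).
r_{13} = e_1·c_3 = 2.2283; r_{23} = e_2·c_3 = 3.8850.
u_3 = c_3 − 2.2283·e_1 − 3.8850·e_2 = (-1.9899, 0.0445, -0.2348, -0.9615).
‖u_3‖ = 2.2229, so e_3 = (-0.8952, 0.0200, -0.1056, -0.4326).
Qᵀb = (-3.7139, 0.3091, -2.6655).
Back-substitute: x_3 = -2.6655/2.2229 = -1.1991.
x_2 = (0.3091 − 3.8850·(-1.1991))/4.1273 = 1.2036.
x_1 = (-3.7139 − 2.2283·1.2036 − 2.2283·(-1.1991))/5.3852 = -0.6915.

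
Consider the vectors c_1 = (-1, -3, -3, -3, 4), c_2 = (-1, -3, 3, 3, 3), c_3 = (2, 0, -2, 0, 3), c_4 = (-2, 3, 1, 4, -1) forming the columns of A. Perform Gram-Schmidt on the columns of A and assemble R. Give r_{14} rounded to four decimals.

r_{14} = -3.9196

c_1 = (-1, -3, -3, -3, 4); ‖c_1‖ = 6.6332, so e_1 = (-0.1508, -0.4523, -0.4523, -0.4523, 0.6030).
r_{14} = e_1·c_4 = -3.9196.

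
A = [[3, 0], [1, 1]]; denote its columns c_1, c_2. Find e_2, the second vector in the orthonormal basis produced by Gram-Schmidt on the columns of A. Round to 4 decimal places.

e_2 = (-0.3162, 0.9487)

e_1 = c_1/‖c_1‖ = (3, 1)/3.1623 = (0.9487, 0.3162).
r_{12} = e_1·c_2 = 0.3162.
u_2 = c_2 − 0.3162·e_1 = (-0.3000, 0.9000).
‖u_2‖ = 0.9487, so e_2 = (-0.3162, 0.9487).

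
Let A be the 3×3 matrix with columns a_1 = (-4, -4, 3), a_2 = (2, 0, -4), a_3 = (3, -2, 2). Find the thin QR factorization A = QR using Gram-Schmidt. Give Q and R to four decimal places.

q_1 = a_1/‖a_1‖ = (-4, -4, 3)/6.4031 = (-0.6247, -0.6247, 0.4685).
r_{12} = q_1·a_2 = -3.1235.
u_2 = a_2 + 3.1235·q_1 = (0.0488, -1.9512, -2.5366).
‖u_2‖ = 3.2006, so q_2 = (0.0152, -0.6096, -0.7925).
r_{13} = q_1·a_3 = 0.3123; r_{23} = q_2·a_3 = -0.3201.
u_3 = a_3 − 0.3123·q_1 + 0.3201·q_2 = (3.2000, -2.0000, 1.6000).
‖u_3‖ = 4.0988, so q_3 = (0.7807, -0.4880, 0.3904).

Q = [[-0.6247, 0.0152, 0.7807], [-0.6247, -0.6096, -0.4880], [0.4685, -0.7925, 0.3904]], R = [[6.4031, -3.1235, 0.3123], [0.0000, 3.2006, -0.3201], [0.0000, 0.0000, 4.0988]]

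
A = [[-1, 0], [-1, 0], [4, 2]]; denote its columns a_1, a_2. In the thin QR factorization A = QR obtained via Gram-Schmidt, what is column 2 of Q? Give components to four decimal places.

a_1 = (-1, -1, 4); ‖a_1‖ = 4.2426, so e_1 = (-0.2357, -0.2357, 0.9428).
e_1·a_2 = (-0.2357)·0 + (-0.2357)·0 + 0.9428·2 = 1.8856.
u_2 = a_2 − 1.8856·e_1 = (0.4444, 0.4444, 0.2222).
‖u_2‖ = 0.6667, so e_2 = (0.6667, 0.6667, 0.3333).

e_2 = (0.6667, 0.6667, 0.3333)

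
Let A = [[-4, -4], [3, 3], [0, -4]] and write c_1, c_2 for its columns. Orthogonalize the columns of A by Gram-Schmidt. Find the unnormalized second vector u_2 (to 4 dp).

u_2 = (0.0000, 0.0000, -4.0000)

c_1 = (-4, 3, 0); ‖c_1‖ = 5.0000, so e_1 = (-0.8000, 0.6000, 0.0000).
e_1·c_2 = (-0.8000)·(-4) + 0.6000·3 + 0.0000·(-4) = 5.0000.
u_2 = c_2 − 5.0000·e_1 = (0.0000, 0.0000, -4.0000).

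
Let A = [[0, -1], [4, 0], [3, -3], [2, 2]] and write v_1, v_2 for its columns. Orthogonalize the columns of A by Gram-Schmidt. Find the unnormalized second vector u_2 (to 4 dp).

u_2 = (-1.0000, 0.6897, -2.4828, 2.3448)

v_1 = (0, 4, 3, 2); ‖v_1‖ = 5.3852, so q_1 = (0.0000, 0.7428, 0.5571, 0.3714).
q_1·v_2 = 0.0000·(-1) + 0.7428·0 + 0.5571·(-3) + 0.3714·2 = -0.9285.
u_2 = v_2 + 0.9285·q_1 = (-1.0000, 0.6897, -2.4828, 2.3448).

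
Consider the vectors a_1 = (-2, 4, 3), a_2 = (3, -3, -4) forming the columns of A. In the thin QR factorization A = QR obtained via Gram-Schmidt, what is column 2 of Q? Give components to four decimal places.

a_1 = (-2, 4, 3); ‖a_1‖ = 5.3852, so e_1 = (-0.3714, 0.7428, 0.5571).
e_1·a_2 = (-0.3714)·3 + 0.7428·(-3) + 0.5571·(-4) = -5.5709.
u_2 = a_2 + 5.5709·e_1 = (0.9310, 1.1379, -0.8966).
‖u_2‖ = 1.7221, so e_2 = (0.5406, 0.6608, -0.5206).

e_2 = (0.5406, 0.6608, -0.5206)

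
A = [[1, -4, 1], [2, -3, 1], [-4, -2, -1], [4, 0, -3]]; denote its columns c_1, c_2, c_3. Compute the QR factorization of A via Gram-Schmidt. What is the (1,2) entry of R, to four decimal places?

r_{12} = -0.3288

c_1 = (1, 2, -4, 4); ‖c_1‖ = 6.0828, so q_1 = (0.1644, 0.3288, -0.6576, 0.6576).
r_{12} = q_1·c_2 = -0.3288.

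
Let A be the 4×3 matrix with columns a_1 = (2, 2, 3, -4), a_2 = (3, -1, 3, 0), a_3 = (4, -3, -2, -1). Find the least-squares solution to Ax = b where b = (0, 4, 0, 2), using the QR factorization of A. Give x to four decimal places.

q_1 = a_1/‖a_1‖ = (2, 2, 3, -4)/5.7446 = (0.3482, 0.3482, 0.5222, -0.6963).
r_{12} = q_1·a_2 = 2.2630.
u_2 = a_2 − 2.2630·q_1 = (2.2121, -1.7879, 1.8182, 1.5758).
‖u_2‖ = 3.7254, so q_2 = (0.5938, -0.4799, 0.4880, 0.4230).
r_{13} = q_1·a_3 = 0.0000; r_{23} = q_2·a_3 = 2.4158.
u_3 = a_3 − 0.0000·q_1 − 2.4158·q_2 = (2.5655, -1.8406, -3.1790, -2.0218).
‖u_3‖ = 4.9157, so q_3 = (0.5219, -0.3744, -0.6467, -0.4113).
Qᵀb = (0.0000, -1.0737, -2.3204).
Back-substitute: x_3 = -2.3204/4.9157 = -0.4720.
x_2 = (-1.0737 − 2.4158·(-0.4720))/3.7254 = 0.0179.
x_1 = (0.0000 − 2.2630·0.0179 − 0.0000·(-0.4720))/5.7446 = -0.0070.

x = (-0.0070, 0.0179, -0.4720)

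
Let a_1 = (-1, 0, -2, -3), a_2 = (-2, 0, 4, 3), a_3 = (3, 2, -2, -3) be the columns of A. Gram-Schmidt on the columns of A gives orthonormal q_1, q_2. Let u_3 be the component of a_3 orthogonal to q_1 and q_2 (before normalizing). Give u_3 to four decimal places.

u_3 = (0.7956, 2.0000, 1.1934, -1.0608)

a_1 = (-1, 0, -2, -3); ‖a_1‖ = 3.7417, so q_1 = (-0.2673, 0.0000, -0.5345, -0.8018).
q_1·a_2 = (-0.2673)·(-2) + 0.0000·0 + (-0.5345)·4 + (-0.8018)·3 = -4.0089.
u_2 = a_2 + 4.0089·q_1 = (-3.0714, 0.0000, 1.8571, -0.2143).
‖u_2‖ = 3.5956, so q_2 = (-0.8542, 0.0000, 0.5165, -0.0596).
q_1·a_3 = (-0.2673)·3 + 0.0000·2 + (-0.5345)·(-2) + (-0.8018)·(-3) = 2.6726; q_2·a_3 = (-0.8542)·3 + 0.0000·2 + 0.5165·(-2) + (-0.0596)·(-3) = -3.4168.
u_3 = a_3 − 2.6726·q_1 + 3.4168·q_2 = (0.7956, 2.0000, 1.1934, -1.0608).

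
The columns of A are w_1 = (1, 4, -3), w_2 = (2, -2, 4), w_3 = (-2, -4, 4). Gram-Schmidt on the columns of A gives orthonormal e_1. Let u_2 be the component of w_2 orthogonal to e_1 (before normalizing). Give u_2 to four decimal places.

u_2 = (2.6923, 0.7692, 1.9231)

e_1 = w_1/‖w_1‖ = (1, 4, -3)/5.0990 = (0.1961, 0.7845, -0.5883).
r_{12} = e_1·w_2 = -3.5301.
u_2 = w_2 + 3.5301·e_1 = (2.6923, 0.7692, 1.9231).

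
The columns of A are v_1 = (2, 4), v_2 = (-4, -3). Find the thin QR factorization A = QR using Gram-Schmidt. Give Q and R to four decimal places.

v_1 = (2, 4); ‖v_1‖ = 4.4721, so e_1 = (0.4472, 0.8944).
e_1·v_2 = 0.4472·(-4) + 0.8944·(-3) = -4.4721.
u_2 = v_2 + 4.4721·e_1 = (-2.0000, 1.0000).
‖u_2‖ = 2.2361, so e_2 = (-0.8944, 0.4472).

Q = [[0.4472, -0.8944], [0.8944, 0.4472]], R = [[4.4721, -4.4721], [0.0000, 2.2361]]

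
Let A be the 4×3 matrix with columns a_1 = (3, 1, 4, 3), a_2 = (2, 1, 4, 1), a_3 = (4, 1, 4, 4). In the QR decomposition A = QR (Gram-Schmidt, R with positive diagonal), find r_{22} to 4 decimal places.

r_{22} = 1.6388

q_1 = a_1/‖a_1‖ = (3, 1, 4, 3)/5.9161 = (0.5071, 0.1690, 0.6761, 0.5071).
r_{12} = q_1·a_2 = 4.3948.
u_2 = a_2 − 4.3948·q_1 = (-0.2286, 0.2571, 1.0286, -1.2286).
r_{22} = ‖u_2‖ = 1.6388.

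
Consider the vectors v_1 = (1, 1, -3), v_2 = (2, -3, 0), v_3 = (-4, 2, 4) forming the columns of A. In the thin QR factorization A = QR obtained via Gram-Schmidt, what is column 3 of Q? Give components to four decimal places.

q_3 = (-0.7553, -0.5035, -0.4196)

q_1 = v_1/‖v_1‖ = (1, 1, -3)/3.3166 = (0.3015, 0.3015, -0.9045).
r_{12} = q_1·v_2 = -0.3015.
u_2 = v_2 + 0.3015·q_1 = (2.0909, -2.9091, -0.2727).
‖u_2‖ = 3.5929, so q_2 = (0.5820, -0.8097, -0.0759).
r_{13} = q_1·v_3 = -4.2212; r_{23} = q_2·v_3 = -4.2508.
u_3 = v_3 + 4.2212·q_1 + 4.2508·q_2 = (-0.2535, -0.1690, -0.1408).
‖u_3‖ = 0.3357, so q_3 = (-0.7553, -0.5035, -0.4196).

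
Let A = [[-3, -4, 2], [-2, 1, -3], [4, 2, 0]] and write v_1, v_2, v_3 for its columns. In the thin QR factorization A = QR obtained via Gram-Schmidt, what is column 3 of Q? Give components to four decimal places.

v_1 = (-3, -2, 4); ‖v_1‖ = 5.3852, so q_1 = (-0.5571, -0.3714, 0.7428).
q_1·v_2 = (-0.5571)·(-4) + (-0.3714)·1 + 0.7428·2 = 3.3425.
u_2 = v_2 − 3.3425·q_1 = (-2.1379, 2.2414, -0.4828).
‖u_2‖ = 3.1349, so q_2 = (-0.6820, 0.7150, -0.1540).
q_1·v_3 = (-0.5571)·2 + (-0.3714)·(-3) + 0.7428·0 = 0.0000; q_2·v_3 = (-0.6820)·2 + 0.7150·(-3) + (-0.1540)·0 = -3.5089.
u_3 = v_3 + 0.0000·q_1 + 3.5089·q_2 = (-0.3930, -0.4912, -0.5404).
‖u_3‖ = 0.8293, so q_3 = (-0.4739, -0.5923, -0.6516).

q_3 = (-0.4739, -0.5923, -0.6516)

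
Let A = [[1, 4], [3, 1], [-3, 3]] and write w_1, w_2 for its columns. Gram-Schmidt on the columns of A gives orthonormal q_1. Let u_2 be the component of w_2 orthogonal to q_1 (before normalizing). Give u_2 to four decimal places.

q_1 = w_1/‖w_1‖ = (1, 3, -3)/4.3589 = (0.2294, 0.6882, -0.6882).
r_{12} = q_1·w_2 = -0.4588.
u_2 = w_2 + 0.4588·q_1 = (4.1053, 1.3158, 2.6842).

u_2 = (4.1053, 1.3158, 2.6842)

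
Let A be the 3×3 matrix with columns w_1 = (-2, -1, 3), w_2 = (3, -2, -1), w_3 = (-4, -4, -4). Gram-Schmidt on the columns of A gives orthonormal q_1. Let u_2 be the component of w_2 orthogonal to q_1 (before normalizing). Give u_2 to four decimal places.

w_1 = (-2, -1, 3); ‖w_1‖ = 3.7417, so q_1 = (-0.5345, -0.2673, 0.8018).
q_1·w_2 = (-0.5345)·3 + (-0.2673)·(-2) + 0.8018·(-1) = -1.8708.
u_2 = w_2 + 1.8708·q_1 = (2.0000, -2.5000, 0.5000).

u_2 = (2.0000, -2.5000, 0.5000)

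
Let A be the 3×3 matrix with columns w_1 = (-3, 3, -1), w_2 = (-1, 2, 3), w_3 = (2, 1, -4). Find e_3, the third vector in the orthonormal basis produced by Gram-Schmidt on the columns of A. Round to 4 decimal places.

e_3 = (0.7253, 0.6594, -0.1978)

w_1 = (-3, 3, -1); ‖w_1‖ = 4.3589, so e_1 = (-0.6882, 0.6882, -0.2294).
e_1·w_2 = (-0.6882)·(-1) + 0.6882·2 + (-0.2294)·3 = 1.3765.
u_2 = w_2 − 1.3765·e_1 = (-0.0526, 1.0526, 3.3158).
‖u_2‖ = 3.4793, so e_2 = (-0.0151, 0.3025, 0.9530).
e_1·w_3 = (-0.6882)·2 + 0.6882·1 + (-0.2294)·(-4) = 0.2294; e_2·w_3 = (-0.0151)·2 + 0.3025·1 + 0.9530·(-4) = -3.5398.
u_3 = w_3 − 0.2294·e_1 + 3.5398·e_2 = (2.1043, 1.9130, -0.5739).
‖u_3‖ = 2.9013, so e_3 = (0.7253, 0.6594, -0.1978).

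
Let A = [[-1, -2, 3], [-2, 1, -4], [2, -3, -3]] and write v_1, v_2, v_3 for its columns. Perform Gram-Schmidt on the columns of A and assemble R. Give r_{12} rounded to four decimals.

v_1 = (-1, -2, 2); ‖v_1‖ = 3.0000, so e_1 = (-0.3333, -0.6667, 0.6667).
r_{12} = e_1·v_2 = -2.0000.

r_{12} = -2.0000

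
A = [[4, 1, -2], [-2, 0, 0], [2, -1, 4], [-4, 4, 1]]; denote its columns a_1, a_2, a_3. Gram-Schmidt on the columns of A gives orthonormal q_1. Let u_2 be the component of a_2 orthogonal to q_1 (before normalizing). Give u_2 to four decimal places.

a_1 = (4, -2, 2, -4); ‖a_1‖ = 6.3246, so q_1 = (0.6325, -0.3162, 0.3162, -0.6325).
q_1·a_2 = 0.6325·1 + (-0.3162)·0 + 0.3162·(-1) + (-0.6325)·4 = -2.2136.
u_2 = a_2 + 2.2136·q_1 = (2.4000, -0.7000, -0.3000, 2.6000).

u_2 = (2.4000, -0.7000, -0.3000, 2.6000)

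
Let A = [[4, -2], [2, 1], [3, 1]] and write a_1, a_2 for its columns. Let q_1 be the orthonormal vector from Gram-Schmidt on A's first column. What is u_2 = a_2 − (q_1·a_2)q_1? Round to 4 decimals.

u_2 = (-1.5862, 1.2069, 1.3103)

a_1 = (4, 2, 3); ‖a_1‖ = 5.3852, so q_1 = (0.7428, 0.3714, 0.5571).
q_1·a_2 = 0.7428·(-2) + 0.3714·1 + 0.5571·1 = -0.5571.
u_2 = a_2 + 0.5571·q_1 = (-1.5862, 1.2069, 1.3103).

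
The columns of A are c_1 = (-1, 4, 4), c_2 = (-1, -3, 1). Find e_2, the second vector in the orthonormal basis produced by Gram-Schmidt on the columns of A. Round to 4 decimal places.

e_2 = (-0.3930, -0.6975, 0.5992)

c_1 = (-1, 4, 4); ‖c_1‖ = 5.7446, so e_1 = (-0.1741, 0.6963, 0.6963).
e_1·c_2 = (-0.1741)·(-1) + 0.6963·(-3) + 0.6963·1 = -1.2185.
u_2 = c_2 + 1.2185·e_1 = (-1.2121, -2.1515, 1.8485).
‖u_2‖ = 3.0847, so e_2 = (-0.3930, -0.6975, 0.5992).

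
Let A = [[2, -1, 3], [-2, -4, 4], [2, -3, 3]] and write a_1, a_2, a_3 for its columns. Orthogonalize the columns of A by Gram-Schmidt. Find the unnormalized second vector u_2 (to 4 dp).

a_1 = (2, -2, 2); ‖a_1‖ = 3.4641, so q_1 = (0.5774, -0.5774, 0.5774).
q_1·a_2 = 0.5774·(-1) + (-0.5774)·(-4) + 0.5774·(-3) = 0.0000.
u_2 = a_2 − 0.0000·q_1 = (-1.0000, -4.0000, -3.0000).

u_2 = (-1.0000, -4.0000, -3.0000)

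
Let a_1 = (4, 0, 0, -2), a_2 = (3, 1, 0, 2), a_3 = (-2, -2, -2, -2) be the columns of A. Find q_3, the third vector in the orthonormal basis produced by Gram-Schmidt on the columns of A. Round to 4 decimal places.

q_3 = (0.0651, -0.4554, -0.8783, 0.1301)

a_1 = (4, 0, 0, -2); ‖a_1‖ = 4.4721, so q_1 = (0.8944, 0.0000, 0.0000, -0.4472).
q_1·a_2 = 0.8944·3 + 0.0000·1 + 0.0000·0 + (-0.4472)·2 = 1.7889.
u_2 = a_2 − 1.7889·q_1 = (1.4000, 1.0000, 0.0000, 2.8000).
‖u_2‖ = 3.2863, so q_2 = (0.4260, 0.3043, 0.0000, 0.8520).
q_1·a_3 = 0.8944·(-2) + 0.0000·(-2) + 0.0000·(-2) + (-0.4472)·(-2) = -0.8944; q_2·a_3 = 0.4260·(-2) + 0.3043·(-2) + 0.0000·(-2) + 0.8520·(-2) = -3.1646.
u_3 = a_3 + 0.8944·q_1 + 3.1646·q_2 = (0.1481, -1.0370, -2.0000, 0.2963).
‖u_3‖ = 2.2771, so q_3 = (0.0651, -0.4554, -0.8783, 0.1301).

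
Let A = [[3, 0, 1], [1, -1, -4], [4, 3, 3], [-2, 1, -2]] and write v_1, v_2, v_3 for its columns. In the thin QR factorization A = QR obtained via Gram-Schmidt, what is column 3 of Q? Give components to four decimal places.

q_3 = (0.0491, -0.8345, -0.0982, -0.5400)

q_1 = v_1/‖v_1‖ = (3, 1, 4, -2)/5.4772 = (0.5477, 0.1826, 0.7303, -0.3651).
r_{12} = q_1·v_2 = 1.6432.
u_2 = v_2 − 1.6432·q_1 = (-0.9000, -1.3000, 1.8000, 1.6000).
‖u_2‖ = 2.8810, so q_2 = (-0.3124, -0.4512, 0.6248, 0.5554).
r_{13} = q_1·v_3 = 2.7386; r_{23} = q_2·v_3 = 2.2562.
u_3 = v_3 − 2.7386·q_1 − 2.2562·q_2 = (0.2048, -3.4819, -0.4096, -2.2530).
‖u_3‖ = 4.1725, so q_3 = (0.0491, -0.8345, -0.0982, -0.5400).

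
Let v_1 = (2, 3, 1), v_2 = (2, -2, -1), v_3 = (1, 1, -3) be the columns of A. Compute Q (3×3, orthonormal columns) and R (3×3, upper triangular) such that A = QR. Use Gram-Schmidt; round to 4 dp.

Q = [[0.5345, 0.8401, -0.0925], [0.8018, -0.4695, 0.3698], [0.2673, -0.2718, -0.9245]], R = [[3.7417, -0.8018, 0.5345], [0.0000, 2.8909, 1.1860], [0.0000, 0.0000, 3.0509]]

v_1 = (2, 3, 1); ‖v_1‖ = 3.7417, so e_1 = (0.5345, 0.8018, 0.2673).
e_1·v_2 = 0.5345·2 + 0.8018·(-2) + 0.2673·(-1) = -0.8018.
u_2 = v_2 + 0.8018·e_1 = (2.4286, -1.3571, -0.7857).
‖u_2‖ = 2.8909, so e_2 = (0.8401, -0.4695, -0.2718).
e_1·v_3 = 0.5345·1 + 0.8018·1 + 0.2673·(-3) = 0.5345; e_2·v_3 = 0.8401·1 + (-0.4695)·1 + (-0.2718)·(-3) = 1.1860.
u_3 = v_3 − 0.5345·e_1 − 1.1860·e_2 = (-0.2821, 1.1282, -2.8205).
‖u_3‖ = 3.0509, so e_3 = (-0.0925, 0.3698, -0.9245).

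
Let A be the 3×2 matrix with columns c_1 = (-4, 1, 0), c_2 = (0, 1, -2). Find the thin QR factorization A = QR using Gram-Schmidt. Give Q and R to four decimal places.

Q = [[-0.9701, 0.1059], [0.2425, 0.4234], [0.0000, -0.8997]], R = [[4.1231, 0.2425], [0.0000, 2.2229]]

c_1 = (-4, 1, 0); ‖c_1‖ = 4.1231, so q_1 = (-0.9701, 0.2425, 0.0000).
q_1·c_2 = (-0.9701)·0 + 0.2425·1 + 0.0000·(-2) = 0.2425.
u_2 = c_2 − 0.2425·q_1 = (0.2353, 0.9412, -2.0000).
‖u_2‖ = 2.2229, so q_2 = (0.1059, 0.4234, -0.8997).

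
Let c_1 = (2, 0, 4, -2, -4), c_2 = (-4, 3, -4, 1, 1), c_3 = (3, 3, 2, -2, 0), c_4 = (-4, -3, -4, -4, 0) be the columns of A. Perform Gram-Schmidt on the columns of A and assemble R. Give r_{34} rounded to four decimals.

c_1 = (2, 0, 4, -2, -4); ‖c_1‖ = 6.3246, so e_1 = (0.3162, 0.0000, 0.6325, -0.3162, -0.6325).
e_1·c_2 = 0.3162·(-4) + 0.0000·3 + 0.6325·(-4) + (-0.3162)·1 + (-0.6325)·1 = -4.7434.
u_2 = c_2 + 4.7434·e_1 = (-2.5000, 3.0000, -1.0000, -0.5000, -2.0000).
‖u_2‖ = 4.5277, so e_2 = (-0.5522, 0.6626, -0.2209, -0.1104, -0.4417).
e_1·c_3 = 0.3162·3 + 0.0000·3 + 0.6325·2 + (-0.3162)·(-2) + (-0.6325)·0 = 2.8460; e_2·c_3 = (-0.5522)·3 + 0.6626·3 + (-0.2209)·2 + (-0.1104)·(-2) + (-0.4417)·0 = 0.1104.
u_3 = c_3 − 2.8460·e_1 − 0.1104·e_2 = (2.1610, 2.9268, 0.2244, -1.0878, 1.8488).
‖u_3‖ = 4.2294, so e_3 = (0.5109, 0.6920, 0.0531, -0.2572, 0.4371).
r_{34} = e_3·c_4 = -3.3032.

r_{34} = -3.3032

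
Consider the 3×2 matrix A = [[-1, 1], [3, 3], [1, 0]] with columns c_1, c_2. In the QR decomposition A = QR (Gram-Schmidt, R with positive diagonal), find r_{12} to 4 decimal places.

c_1 = (-1, 3, 1); ‖c_1‖ = 3.3166, so q_1 = (-0.3015, 0.9045, 0.3015).
r_{12} = q_1·c_2 = 2.4121.

r_{12} = 2.4121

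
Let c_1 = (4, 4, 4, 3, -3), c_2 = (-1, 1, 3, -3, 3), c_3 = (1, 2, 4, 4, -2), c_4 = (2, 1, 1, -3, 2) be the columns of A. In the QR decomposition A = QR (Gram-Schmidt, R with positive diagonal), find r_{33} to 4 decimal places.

r_{33} = 2.9859

e_1 = c_1/‖c_1‖ = (4, 4, 4, 3, -3)/8.1240 = (0.4924, 0.4924, 0.4924, 0.3693, -0.3693).
r_{12} = e_1·c_2 = -0.7385.
u_2 = c_2 + 0.7385·e_1 = (-0.6364, 1.3636, 3.3636, -2.7273, 2.7273).
‖u_2‖ = 5.3343, so e_2 = (-0.1193, 0.2556, 0.6306, -0.5113, 0.5113).
r_{13} = e_1·c_3 = 5.6622; r_{23} = e_2·c_3 = -0.1534.
u_3 = c_3 − 5.6622·e_1 + 0.1534·e_2 = (-1.8062, -0.7487, 1.3088, 1.8307, 0.1693).
r_{33} = ‖u_3‖ = 2.9859.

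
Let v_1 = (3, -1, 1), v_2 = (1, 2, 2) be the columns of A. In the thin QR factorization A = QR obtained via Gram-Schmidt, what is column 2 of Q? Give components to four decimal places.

e_2 = (0.0636, 0.7946, 0.6039)

v_1 = (3, -1, 1); ‖v_1‖ = 3.3166, so e_1 = (0.9045, -0.3015, 0.3015).
e_1·v_2 = 0.9045·1 + (-0.3015)·2 + 0.3015·2 = 0.9045.
u_2 = v_2 − 0.9045·e_1 = (0.1818, 2.2727, 1.7273).
‖u_2‖ = 2.8604, so e_2 = (0.0636, 0.7946, 0.6039).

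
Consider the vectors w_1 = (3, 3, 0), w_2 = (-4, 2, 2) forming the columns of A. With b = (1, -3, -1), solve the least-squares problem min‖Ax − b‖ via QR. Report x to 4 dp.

w_1 = (3, 3, 0); ‖w_1‖ = 4.2426, so q_1 = (0.7071, 0.7071, 0.0000).
q_1·w_2 = 0.7071·(-4) + 0.7071·2 + 0.0000·2 = -1.4142.
u_2 = w_2 + 1.4142·q_1 = (-3.0000, 3.0000, 2.0000).
‖u_2‖ = 4.6904, so q_2 = (-0.6396, 0.6396, 0.4264).
Qᵀb = (-1.4142, -2.9848).
Back-substitute: x_2 = -2.9848/4.6904 = -0.6364.
x_1 = (-1.4142 + 1.4142·(-0.6364))/4.2426 = -0.5455.

x = (-0.5455, -0.6364)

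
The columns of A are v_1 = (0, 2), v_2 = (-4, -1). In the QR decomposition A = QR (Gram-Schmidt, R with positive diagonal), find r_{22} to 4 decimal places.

v_1 = (0, 2); ‖v_1‖ = 2.0000, so e_1 = (0.0000, 1.0000).
e_1·v_2 = 0.0000·(-4) + 1.0000·(-1) = -1.0000.
u_2 = v_2 + 1.0000·e_1 = (-4.0000, 0.0000).
r_{22} = ‖u_2‖ = 4.0000.

r_{22} = 4.0000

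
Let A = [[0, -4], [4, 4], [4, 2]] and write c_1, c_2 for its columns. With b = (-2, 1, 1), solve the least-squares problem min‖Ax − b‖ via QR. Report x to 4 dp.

x = (-0.0833, 0.4444)

c_1 = (0, 4, 4); ‖c_1‖ = 5.6569, so q_1 = (0.0000, 0.7071, 0.7071).
q_1·c_2 = 0.0000·(-4) + 0.7071·4 + 0.7071·2 = 4.2426.
u_2 = c_2 − 4.2426·q_1 = (-4.0000, 1.0000, -1.0000).
‖u_2‖ = 4.2426, so q_2 = (-0.9428, 0.2357, -0.2357).
Qᵀb = (1.4142, 1.8856).
Back-substitute: x_2 = 1.8856/4.2426 = 0.4444.
x_1 = (1.4142 − 4.2426·0.4444)/5.6569 = -0.0833.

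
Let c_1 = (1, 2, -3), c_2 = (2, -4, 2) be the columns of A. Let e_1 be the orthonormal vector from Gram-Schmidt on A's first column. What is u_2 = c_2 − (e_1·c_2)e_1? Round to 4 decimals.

u_2 = (2.8571, -2.2857, -0.5714)

e_1 = c_1/‖c_1‖ = (1, 2, -3)/3.7417 = (0.2673, 0.5345, -0.8018).
r_{12} = e_1·c_2 = -3.2071.
u_2 = c_2 + 3.2071·e_1 = (2.8571, -2.2857, -0.5714).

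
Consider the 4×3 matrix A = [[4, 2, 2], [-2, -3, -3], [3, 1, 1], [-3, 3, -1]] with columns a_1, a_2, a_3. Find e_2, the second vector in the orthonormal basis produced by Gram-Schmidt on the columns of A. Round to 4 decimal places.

e_2 = (0.2508, -0.5586, 0.0798, 0.7866)

a_1 = (4, -2, 3, -3); ‖a_1‖ = 6.1644, so e_1 = (0.6489, -0.3244, 0.4867, -0.4867).
e_1·a_2 = 0.6489·2 + (-0.3244)·(-3) + 0.4867·1 + (-0.4867)·3 = 1.2978.
u_2 = a_2 − 1.2978·e_1 = (1.1579, -2.5789, 0.3684, 3.6316).
‖u_2‖ = 4.6169, so e_2 = (0.2508, -0.5586, 0.0798, 0.7866).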